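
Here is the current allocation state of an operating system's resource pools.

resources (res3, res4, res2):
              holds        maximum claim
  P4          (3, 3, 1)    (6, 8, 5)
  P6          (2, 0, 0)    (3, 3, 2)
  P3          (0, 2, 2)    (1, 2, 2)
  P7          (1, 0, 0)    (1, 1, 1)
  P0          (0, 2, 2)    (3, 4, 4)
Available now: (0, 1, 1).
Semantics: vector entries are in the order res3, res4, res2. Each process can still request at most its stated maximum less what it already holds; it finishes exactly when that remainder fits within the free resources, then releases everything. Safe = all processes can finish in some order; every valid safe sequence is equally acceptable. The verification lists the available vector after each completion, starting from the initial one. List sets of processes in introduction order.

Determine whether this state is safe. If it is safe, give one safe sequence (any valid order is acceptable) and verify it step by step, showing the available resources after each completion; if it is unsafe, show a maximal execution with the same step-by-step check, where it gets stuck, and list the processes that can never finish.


The state is SAFE; one workable sequence: P7, P3, P6, P0, P4.
Key observation: P7 marks the first exact bind of the order: its need (0, 1, 1) fits the free (0, 1, 1) with zero slack on a requested resource.
Check, step by step:
  pool = (0, 1, 1)
  P7: need (0, 1, 1) fits (0, 1, 1); releases (1, 0, 0), pool now (1, 1, 1)
  P3: need (1, 0, 0) fits (1, 1, 1); releases (0, 2, 2), pool now (1, 3, 3)
  P6: need (1, 3, 2) fits (1, 3, 3); releases (2, 0, 0), pool now (3, 3, 3)
  P0: need (3, 2, 2) fits (3, 3, 3); releases (0, 2, 2), pool now (3, 5, 5)
  P4: need (3, 5, 4) fits (3, 5, 5); releases (3, 3, 1), pool now (6, 8, 6)


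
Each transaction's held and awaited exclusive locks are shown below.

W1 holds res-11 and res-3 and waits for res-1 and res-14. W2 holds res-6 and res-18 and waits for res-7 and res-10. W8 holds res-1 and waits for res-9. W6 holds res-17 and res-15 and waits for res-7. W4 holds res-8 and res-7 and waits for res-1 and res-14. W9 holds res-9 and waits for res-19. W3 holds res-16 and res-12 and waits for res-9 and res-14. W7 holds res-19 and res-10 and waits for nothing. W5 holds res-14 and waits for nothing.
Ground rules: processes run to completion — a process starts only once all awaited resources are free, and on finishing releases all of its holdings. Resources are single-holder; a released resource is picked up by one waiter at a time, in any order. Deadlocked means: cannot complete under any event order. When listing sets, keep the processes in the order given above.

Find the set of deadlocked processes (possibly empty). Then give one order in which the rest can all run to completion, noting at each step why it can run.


Nothing here is deadlocked.
Key observation: the wait relation is loop-free; peeling off processes with no waits unwinds the whole state.
One completion order for the rest: W7, W9, W5, W8, W3, W4, W1, W6, W2.
Check, step by step:
  run W7 (it waits on nothing); releases res-19 and res-10
  W9: everything it awaited (res-19) is free; runs, freeing res-9
  run W5 (it waits on nothing); releases res-14
  W8: everything it awaited (res-9) is free; runs, freeing res-1
  W3: everything it awaited (res-9 and res-14) is free; runs, freeing res-16 and res-12
  W4: everything it awaited (res-1 and res-14) is free; runs, freeing res-8 and res-7
  W1: everything it awaited (res-1 and res-14) is free; runs, freeing res-11 and res-3
  W6: everything it awaited (res-7) is free; runs, freeing res-17 and res-15
  W2: everything it awaited (res-7 and res-10) is free; runs, freeing res-6 and res-18


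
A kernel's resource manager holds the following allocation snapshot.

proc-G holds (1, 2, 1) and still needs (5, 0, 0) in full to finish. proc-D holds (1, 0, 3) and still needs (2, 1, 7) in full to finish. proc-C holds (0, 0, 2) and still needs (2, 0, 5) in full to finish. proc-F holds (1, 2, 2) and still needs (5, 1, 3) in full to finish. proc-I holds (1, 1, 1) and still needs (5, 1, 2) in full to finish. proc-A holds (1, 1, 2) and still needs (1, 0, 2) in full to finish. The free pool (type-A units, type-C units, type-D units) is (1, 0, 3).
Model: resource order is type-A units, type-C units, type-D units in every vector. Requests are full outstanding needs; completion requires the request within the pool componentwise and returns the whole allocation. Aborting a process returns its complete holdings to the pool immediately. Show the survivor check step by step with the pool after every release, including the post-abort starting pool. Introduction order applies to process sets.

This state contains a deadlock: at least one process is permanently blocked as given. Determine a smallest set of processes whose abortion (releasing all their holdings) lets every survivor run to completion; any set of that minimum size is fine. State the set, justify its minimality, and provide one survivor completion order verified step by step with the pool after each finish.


The answer: abort proc-F and proc-I.
Key observation: the returned (2, 3, 3) from proc-F and proc-I is what brings proc-G — unrunnable before, under any order — into play at step 4.
Minimality, checking each single-abort alternative: proc-G alone leaves proc-F blocked (short on type-A units); proc-D alone leaves proc-G blocked (short on type-A units); proc-C alone leaves proc-G blocked (short on type-A units); proc-F alone leaves proc-G blocked (short on type-A units); proc-I alone leaves proc-G blocked (short on type-A units); proc-A alone leaves proc-G blocked (short on type-A units).
The survivors complete as proc-A, proc-C, proc-D, proc-G. Step-by-step check (starting from the post-abort pool):
  pool = (3, 3, 6)
  run proc-A (needs (1, 0, 2), free (3, 3, 6)); after release of (1, 1, 2) the pool is (4, 4, 8)
  run proc-C (needs (2, 0, 5), free (4, 4, 8)); after release of (0, 0, 2) the pool is (4, 4, 10)
  run proc-D (needs (2, 1, 7), free (4, 4, 10)); after release of (1, 0, 3) the pool is (5, 4, 13)
  run proc-G (needs (5, 0, 0), free (5, 4, 13)); after release of (1, 2, 1) the pool is (6, 6, 14)


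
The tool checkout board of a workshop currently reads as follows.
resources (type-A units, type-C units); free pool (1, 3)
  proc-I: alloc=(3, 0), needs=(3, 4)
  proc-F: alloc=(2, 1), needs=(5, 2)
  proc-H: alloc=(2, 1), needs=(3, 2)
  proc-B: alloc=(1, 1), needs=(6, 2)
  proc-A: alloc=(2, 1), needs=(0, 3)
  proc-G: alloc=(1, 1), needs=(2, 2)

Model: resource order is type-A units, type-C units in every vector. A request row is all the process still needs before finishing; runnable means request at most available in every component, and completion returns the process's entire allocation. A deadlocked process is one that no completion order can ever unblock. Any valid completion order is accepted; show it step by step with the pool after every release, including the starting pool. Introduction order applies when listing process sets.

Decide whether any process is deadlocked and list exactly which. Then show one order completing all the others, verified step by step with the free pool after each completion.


The deadlocked set is empty.
Key observation: the pool covers proc-A at once, and every later process fits after earlier releases.
One completion order for the rest: proc-A, proc-I, proc-H, proc-G, proc-B, proc-F. Check, step by step:
  pool = (1, 3)
  proc-A: need (0, 3) fits (1, 3); releases (2, 1), pool now (3, 4)
  proc-I: need (3, 4) fits (3, 4); releases (3, 0), pool now (6, 4)
  proc-H: need (3, 2) fits (6, 4); releases (2, 1), pool now (8, 5)
  proc-G: need (2, 2) fits (8, 5); releases (1, 1), pool now (9, 6)
  proc-B: need (6, 2) fits (9, 6); releases (1, 1), pool now (10, 7)
  proc-F: need (5, 2) fits (10, 7); releases (2, 1), pool now (12, 8)


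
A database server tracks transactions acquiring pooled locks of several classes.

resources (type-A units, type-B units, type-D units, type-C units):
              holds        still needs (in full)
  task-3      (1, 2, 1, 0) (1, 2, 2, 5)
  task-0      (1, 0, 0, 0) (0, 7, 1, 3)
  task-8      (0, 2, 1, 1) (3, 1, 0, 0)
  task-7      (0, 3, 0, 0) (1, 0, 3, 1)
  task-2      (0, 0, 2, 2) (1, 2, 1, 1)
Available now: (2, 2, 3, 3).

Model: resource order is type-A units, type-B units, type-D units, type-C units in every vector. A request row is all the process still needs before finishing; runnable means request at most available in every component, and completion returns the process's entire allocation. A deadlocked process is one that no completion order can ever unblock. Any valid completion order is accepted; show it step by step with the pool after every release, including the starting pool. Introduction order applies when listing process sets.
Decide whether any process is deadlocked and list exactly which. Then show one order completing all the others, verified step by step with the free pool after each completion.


No process is deadlocked.
Key observation: beginning at task-2, releases accumulate fast enough that every process eventually fits.
The rest can finish in the order task-2, task-7, task-3, task-8, task-0. Verifying each step:
  pool = (2, 2, 3, 3)
  task-2: need (1, 2, 1, 1) fits (2, 2, 3, 3); releases (0, 0, 2, 2), pool now (2, 2, 5, 5)
  task-7: need (1, 0, 3, 1) fits (2, 2, 5, 5); releases (0, 3, 0, 0), pool now (2, 5, 5, 5)
  task-3: need (1, 2, 2, 5) fits (2, 5, 5, 5); releases (1, 2, 1, 0), pool now (3, 7, 6, 5)
  task-8: need (3, 1, 0, 0) fits (3, 7, 6, 5); releases (0, 2, 1, 1), pool now (3, 9, 7, 6)
  task-0: need (0, 7, 1, 3) fits (3, 9, 7, 6); releases (1, 0, 0, 0), pool now (4, 9, 7, 6)


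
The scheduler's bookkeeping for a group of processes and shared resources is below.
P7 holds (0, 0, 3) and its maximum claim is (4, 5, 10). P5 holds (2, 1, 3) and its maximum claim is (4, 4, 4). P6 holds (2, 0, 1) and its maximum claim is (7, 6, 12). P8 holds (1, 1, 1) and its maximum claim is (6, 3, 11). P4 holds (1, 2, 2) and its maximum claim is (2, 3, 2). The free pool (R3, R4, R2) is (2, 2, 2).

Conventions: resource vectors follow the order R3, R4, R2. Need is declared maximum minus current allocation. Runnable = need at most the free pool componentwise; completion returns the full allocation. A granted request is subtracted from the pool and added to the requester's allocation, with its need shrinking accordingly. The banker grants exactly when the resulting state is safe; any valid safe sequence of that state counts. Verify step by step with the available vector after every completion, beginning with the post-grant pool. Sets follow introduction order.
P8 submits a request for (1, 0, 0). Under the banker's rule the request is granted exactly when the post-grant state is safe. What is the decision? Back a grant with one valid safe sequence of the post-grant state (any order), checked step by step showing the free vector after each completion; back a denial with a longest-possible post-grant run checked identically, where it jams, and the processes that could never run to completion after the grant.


GRANT: granting preserves safety; a valid post-grant sequence is P4, P5, P7, P8, P6.
Key observation: the transfer keeps a workable pool ((1, 2, 2)); P4 starts the safe sequence.
Step-by-step check of the post-grant state:
  pool = (1, 2, 2)
  P4: need (1, 1, 0) fits (1, 2, 2); releases (1, 2, 2), pool now (2, 4, 4)
  P5: need (2, 3, 1) fits (2, 4, 4); releases (2, 1, 3), pool now (4, 5, 7)
  P7: need (4, 5, 7) fits (4, 5, 7); releases (0, 0, 3), pool now (4, 5, 10)
  P8: need (4, 2, 10) fits (4, 5, 10); releases (2, 1, 1), pool now (6, 6, 11)
  P6: need (5, 6, 11) fits (6, 6, 11); releases (2, 0, 1), pool now (8, 6, 12)


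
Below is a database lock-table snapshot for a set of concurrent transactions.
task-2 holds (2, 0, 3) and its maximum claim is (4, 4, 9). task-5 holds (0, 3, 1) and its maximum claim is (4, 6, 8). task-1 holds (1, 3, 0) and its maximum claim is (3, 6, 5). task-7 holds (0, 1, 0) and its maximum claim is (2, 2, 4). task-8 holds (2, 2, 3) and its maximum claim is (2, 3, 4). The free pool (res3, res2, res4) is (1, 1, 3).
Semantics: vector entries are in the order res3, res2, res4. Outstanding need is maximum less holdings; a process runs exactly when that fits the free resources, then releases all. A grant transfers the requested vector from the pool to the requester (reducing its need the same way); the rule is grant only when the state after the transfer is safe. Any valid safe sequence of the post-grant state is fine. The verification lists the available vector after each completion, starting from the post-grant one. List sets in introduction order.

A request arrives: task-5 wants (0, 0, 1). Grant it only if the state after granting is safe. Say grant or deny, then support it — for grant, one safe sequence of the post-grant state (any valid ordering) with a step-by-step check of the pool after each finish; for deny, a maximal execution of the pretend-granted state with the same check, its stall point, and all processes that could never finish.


DENY: after the grant no complete ordering would exist.
Key observation: the pool after task-8, task-7, task-1 is (4, 7, 5); every surviving request exceeds it in res4, so progress ends there.
After a pretend grant, a maximal execution: task-8, task-7, task-1 — then nothing else fits. Verifying each step:
  pool = (1, 1, 2)
  task-8: need (0, 1, 1) fits (1, 1, 2); releases (2, 2, 3), pool now (3, 3, 5)
  task-7: need (2, 1, 4) fits (3, 3, 5); releases (0, 1, 0), pool now (3, 4, 5)
  task-1: need (2, 3, 5) fits (3, 4, 5); releases (1, 3, 0), pool now (4, 7, 5)
  task-2 still needs (2, 4, 6) but only (4, 7, 5) is free — short on res4
  task-5 still needs (4, 3, 6) but only (4, 7, 5) is free — short on res4
Post-grant, the permanently blocked set is task-2 and task-5.


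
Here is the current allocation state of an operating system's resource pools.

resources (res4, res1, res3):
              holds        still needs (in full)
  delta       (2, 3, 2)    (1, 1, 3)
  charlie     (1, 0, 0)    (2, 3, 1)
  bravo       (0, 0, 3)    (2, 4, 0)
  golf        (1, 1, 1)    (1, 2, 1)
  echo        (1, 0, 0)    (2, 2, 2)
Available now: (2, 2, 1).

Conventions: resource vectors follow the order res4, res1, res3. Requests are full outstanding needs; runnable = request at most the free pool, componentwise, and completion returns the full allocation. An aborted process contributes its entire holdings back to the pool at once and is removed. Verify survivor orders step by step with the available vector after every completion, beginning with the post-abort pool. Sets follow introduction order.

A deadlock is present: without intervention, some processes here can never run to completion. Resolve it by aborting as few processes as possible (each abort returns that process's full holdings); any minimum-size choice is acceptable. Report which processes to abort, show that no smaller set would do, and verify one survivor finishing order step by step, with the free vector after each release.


Abort delta.
Key observation: no ordering could ever have run bravo before the abort of delta; with (2, 3, 2) back in the pool it fits at step 3.
No smaller set exists: with zero aborts the deadlock remains.
The survivors complete as echo, golf, bravo, charlie. Walking it through (starting from the post-abort pool):
  pool = (4, 5, 3)
  run echo (needs (2, 2, 2), free (4, 5, 3)); after release of (1, 0, 0) the pool is (5, 5, 3)
  run golf (needs (1, 2, 1), free (5, 5, 3)); after release of (1, 1, 1) the pool is (6, 6, 4)
  run bravo (needs (2, 4, 0), free (6, 6, 4)); after release of (0, 0, 3) the pool is (6, 6, 7)
  run charlie (needs (2, 3, 1), free (6, 6, 7)); after release of (1, 0, 0) the pool is (7, 6, 7)


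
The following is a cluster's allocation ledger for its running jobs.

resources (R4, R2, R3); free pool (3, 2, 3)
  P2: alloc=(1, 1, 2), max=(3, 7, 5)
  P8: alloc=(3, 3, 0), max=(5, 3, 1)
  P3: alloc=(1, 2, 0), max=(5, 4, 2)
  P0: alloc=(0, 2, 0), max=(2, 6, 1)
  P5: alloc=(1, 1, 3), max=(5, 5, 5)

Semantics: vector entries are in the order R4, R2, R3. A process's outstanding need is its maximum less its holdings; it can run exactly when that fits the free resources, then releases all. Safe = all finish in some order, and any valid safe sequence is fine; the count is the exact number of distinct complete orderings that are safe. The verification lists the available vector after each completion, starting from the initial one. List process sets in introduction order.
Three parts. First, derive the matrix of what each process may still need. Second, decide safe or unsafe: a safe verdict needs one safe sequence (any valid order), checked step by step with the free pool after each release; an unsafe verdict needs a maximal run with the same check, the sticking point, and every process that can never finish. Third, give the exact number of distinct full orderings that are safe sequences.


(1) Remaining need (order R4, R2, R3):
  P2: (2, 6, 3)
  P8: (2, 0, 1)
  P3: (4, 2, 2)
  P0: (2, 4, 1)
  P5: (4, 4, 2)
(2) The state is SAFE; one workable sequence: P8, P0, P5, P3, P2.
Key observation: every step clears its requested resources with room to spare; the minimum clearance is 1, first at P8 — (2, 0, 1) vs (3, 2, 3) free.
Walking it through:
  pool = (3, 2, 3)
  run P8 (needs (2, 0, 1), free (3, 2, 3)); after release of (3, 3, 0) the pool is (6, 5, 3)
  run P0 (needs (2, 4, 1), free (6, 5, 3)); after release of (0, 2, 0) the pool is (6, 7, 3)
  run P5 (needs (4, 4, 2), free (6, 7, 3)); after release of (1, 1, 3) the pool is (7, 8, 6)
  run P3 (needs (4, 2, 2), free (7, 8, 6)); after release of (1, 2, 0) the pool is (8, 10, 6)
  run P2 (needs (2, 6, 3), free (8, 10, 6)); after release of (1, 1, 2) the pool is (9, 11, 8)
(3) Precisely 18 of the possible complete orderings are safe sequences.


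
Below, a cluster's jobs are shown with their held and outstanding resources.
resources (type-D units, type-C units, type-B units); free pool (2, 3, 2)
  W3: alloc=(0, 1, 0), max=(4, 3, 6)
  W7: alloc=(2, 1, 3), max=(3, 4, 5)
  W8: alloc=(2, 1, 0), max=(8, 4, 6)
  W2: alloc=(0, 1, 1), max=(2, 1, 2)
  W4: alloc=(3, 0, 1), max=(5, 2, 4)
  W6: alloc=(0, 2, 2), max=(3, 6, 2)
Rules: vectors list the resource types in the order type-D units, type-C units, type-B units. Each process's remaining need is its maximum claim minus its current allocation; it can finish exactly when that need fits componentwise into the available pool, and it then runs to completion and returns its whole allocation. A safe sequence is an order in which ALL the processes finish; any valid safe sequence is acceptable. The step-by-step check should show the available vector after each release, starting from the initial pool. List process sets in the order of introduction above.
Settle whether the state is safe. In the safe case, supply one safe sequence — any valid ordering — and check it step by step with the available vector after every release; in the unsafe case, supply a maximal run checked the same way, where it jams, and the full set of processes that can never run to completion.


SAFE — a valid safe sequence is W7, W4, W3, W2, W8, W6.
Key observation: W7 marks the first exact bind of the order: its need (1, 3, 2) fits the free (2, 3, 2) with zero slack on a requested resource.
Verifying each step:
  pool = (2, 3, 2)
  W7: need (1, 3, 2) fits (2, 3, 2); releases (2, 1, 3), pool now (4, 4, 5)
  W4: need (2, 2, 3) fits (4, 4, 5); releases (3, 0, 1), pool now (7, 4, 6)
  W3: need (4, 2, 6) fits (7, 4, 6); releases (0, 1, 0), pool now (7, 5, 6)
  W2: need (2, 0, 1) fits (7, 5, 6); releases (0, 1, 1), pool now (7, 6, 7)
  W8: need (6, 3, 6) fits (7, 6, 7); releases (2, 1, 0), pool now (9, 7, 7)
  W6: need (3, 4, 0) fits (9, 7, 7); releases (0, 2, 2), pool now (9, 9, 9)


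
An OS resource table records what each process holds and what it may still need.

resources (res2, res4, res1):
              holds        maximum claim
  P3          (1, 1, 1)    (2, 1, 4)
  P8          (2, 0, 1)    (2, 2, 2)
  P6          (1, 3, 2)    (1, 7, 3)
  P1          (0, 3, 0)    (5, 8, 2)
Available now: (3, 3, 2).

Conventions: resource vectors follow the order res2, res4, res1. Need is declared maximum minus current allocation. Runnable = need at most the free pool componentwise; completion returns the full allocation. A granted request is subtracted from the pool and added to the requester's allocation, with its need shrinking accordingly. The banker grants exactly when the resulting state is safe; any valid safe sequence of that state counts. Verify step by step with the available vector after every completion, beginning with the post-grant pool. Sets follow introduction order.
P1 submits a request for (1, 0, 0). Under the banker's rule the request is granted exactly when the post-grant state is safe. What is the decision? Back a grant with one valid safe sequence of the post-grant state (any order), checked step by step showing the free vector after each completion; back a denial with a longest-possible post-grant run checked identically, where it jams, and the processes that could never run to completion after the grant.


GRANT — the state after the grant stays safe, e.g. via P8, P3, P6, P1.
Key observation: even at the reduced pool (2, 3, 2), P8 fits immediately, so safety survives the grant.
Step-by-step check of the post-grant state:
  pool = (2, 3, 2)
  run P8 (needs (0, 2, 1), free (2, 3, 2)); after release of (2, 0, 1) the pool is (4, 3, 3)
  run P3 (needs (1, 0, 3), free (4, 3, 3)); after release of (1, 1, 1) the pool is (5, 4, 4)
  run P6 (needs (0, 4, 1), free (5, 4, 4)); after release of (1, 3, 2) the pool is (6, 7, 6)
  run P1 (needs (4, 5, 2), free (6, 7, 6)); after release of (1, 3, 0) the pool is (7, 10, 6)


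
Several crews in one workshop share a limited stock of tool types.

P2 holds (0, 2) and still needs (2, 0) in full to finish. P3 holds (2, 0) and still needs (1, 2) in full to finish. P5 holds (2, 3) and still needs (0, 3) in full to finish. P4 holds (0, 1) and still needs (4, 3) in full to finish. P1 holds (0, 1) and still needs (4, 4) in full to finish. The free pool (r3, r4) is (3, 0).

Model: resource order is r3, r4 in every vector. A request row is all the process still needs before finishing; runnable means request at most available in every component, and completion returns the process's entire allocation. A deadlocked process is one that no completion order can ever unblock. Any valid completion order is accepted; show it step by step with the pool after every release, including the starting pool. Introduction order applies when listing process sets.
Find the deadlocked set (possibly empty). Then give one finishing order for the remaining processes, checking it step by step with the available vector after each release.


The deadlocked set is P5, P4 and P1.
Key observation: r4 is the bottleneck — with P2, P3 done the pool holds (5, 2), short of every remaining need.
A valid finishing order for the others: P2, P3. Walking it through:
  pool = (3, 0)
  P2: need (2, 0) fits (3, 0); releases (0, 2), pool now (3, 2)
  P3: need (1, 2) fits (3, 2); releases (2, 0), pool now (5, 2)
None of the blocked processes ever fits:
  blocked: P5 wants (0, 3), pool (5, 2) — not enough r4
  blocked: P4 wants (4, 3), pool (5, 2) — not enough r4
  blocked: P1 wants (4, 4), pool (5, 2) — not enough r4


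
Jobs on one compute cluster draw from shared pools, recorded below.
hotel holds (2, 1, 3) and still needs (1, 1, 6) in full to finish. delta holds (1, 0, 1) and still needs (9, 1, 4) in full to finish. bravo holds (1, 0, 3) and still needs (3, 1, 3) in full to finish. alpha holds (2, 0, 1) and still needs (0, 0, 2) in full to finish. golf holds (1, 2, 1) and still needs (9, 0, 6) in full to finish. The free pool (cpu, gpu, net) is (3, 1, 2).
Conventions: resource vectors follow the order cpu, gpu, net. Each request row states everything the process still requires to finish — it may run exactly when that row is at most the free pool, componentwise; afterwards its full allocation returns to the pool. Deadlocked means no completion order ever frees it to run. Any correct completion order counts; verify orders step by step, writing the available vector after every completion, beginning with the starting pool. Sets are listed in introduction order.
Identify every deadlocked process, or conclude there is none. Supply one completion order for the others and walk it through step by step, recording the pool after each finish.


Deadlocked set: delta and golf.
Key observation: alpha, bravo, hotel can finish, but then (8, 2, 9) is all there is, and the blocked group's cpu demands exceed it.
A valid finishing order for the others: alpha, bravo, hotel. Verifying each step:
  pool = (3, 1, 2)
  run alpha (needs (0, 0, 2), free (3, 1, 2)); after release of (2, 0, 1) the pool is (5, 1, 3)
  run bravo (needs (3, 1, 3), free (5, 1, 3)); after release of (1, 0, 3) the pool is (6, 1, 6)
  run hotel (needs (1, 1, 6), free (6, 1, 6)); after release of (2, 1, 3) the pool is (8, 2, 9)
The blocked processes can never fit:
  blocked: delta wants (9, 1, 4), pool (8, 2, 9) — not enough cpu
  blocked: golf wants (9, 0, 6), pool (8, 2, 9) — not enough cpu


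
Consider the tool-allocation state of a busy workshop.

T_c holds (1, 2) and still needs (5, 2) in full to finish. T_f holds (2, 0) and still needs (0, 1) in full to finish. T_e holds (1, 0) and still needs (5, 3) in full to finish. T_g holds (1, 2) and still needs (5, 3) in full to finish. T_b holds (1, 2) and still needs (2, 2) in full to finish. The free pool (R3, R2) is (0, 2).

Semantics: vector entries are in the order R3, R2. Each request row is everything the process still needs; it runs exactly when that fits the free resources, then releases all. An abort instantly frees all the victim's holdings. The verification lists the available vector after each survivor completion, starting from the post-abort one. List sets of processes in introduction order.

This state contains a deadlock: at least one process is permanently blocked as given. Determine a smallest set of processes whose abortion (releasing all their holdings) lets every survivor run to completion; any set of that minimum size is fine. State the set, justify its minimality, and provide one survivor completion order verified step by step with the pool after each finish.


The answer: abort T_e and T_g.
Key observation: the returned (2, 2) from T_e and T_g is what brings T_c — unrunnable before, under any order — into play at step 3.
No one abort is enough; case by case: T_c alone leaves T_e blocked (short on R3); T_f alone leaves T_c blocked (short on R3); T_e alone leaves T_c blocked (short on R3); T_g alone leaves T_c blocked (short on R3); T_b alone leaves T_c blocked (short on R3).
The survivors complete as T_b, T_f, T_c. Step-by-step check (starting from the post-abort pool):
  pool = (2, 4)
  run T_b (needs (2, 2), free (2, 4)); after release of (1, 2) the pool is (3, 6)
  run T_f (needs (0, 1), free (3, 6)); after release of (2, 0) the pool is (5, 6)
  run T_c (needs (5, 2), free (5, 6)); after release of (1, 2) the pool is (6, 8)


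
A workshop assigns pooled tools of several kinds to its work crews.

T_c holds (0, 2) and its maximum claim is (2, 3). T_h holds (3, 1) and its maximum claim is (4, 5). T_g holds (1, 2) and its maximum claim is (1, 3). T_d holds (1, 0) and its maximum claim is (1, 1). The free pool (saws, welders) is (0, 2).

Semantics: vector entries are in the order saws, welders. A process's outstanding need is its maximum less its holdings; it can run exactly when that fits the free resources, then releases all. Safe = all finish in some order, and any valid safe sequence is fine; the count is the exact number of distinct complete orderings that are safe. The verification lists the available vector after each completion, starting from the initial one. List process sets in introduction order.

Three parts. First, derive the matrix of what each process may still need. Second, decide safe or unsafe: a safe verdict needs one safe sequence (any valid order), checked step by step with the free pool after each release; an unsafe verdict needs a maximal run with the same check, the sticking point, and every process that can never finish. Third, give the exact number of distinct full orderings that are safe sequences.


(1) Remaining need (order saws, welders):
  T_c: (2, 1)
  T_h: (1, 4)
  T_g: (0, 1)
  T_d: (0, 1)
(2) SAFE. One safe sequence: T_g, T_h, T_c, T_d.
Key observation: reading the order forward, T_h is the first process whose need (1, 4) meets the free pool (1, 4) exactly on a resource it requests.
Walking it through:
  pool = (0, 2)
  T_g needs (0, 1) <= (0, 2) -> finishes; pool += (1, 2) = (1, 4)
  T_h needs (1, 4) <= (1, 4) -> finishes; pool += (3, 1) = (4, 5)
  T_c needs (2, 1) <= (4, 5) -> finishes; pool += (0, 2) = (4, 7)
  T_d needs (0, 1) <= (4, 7) -> finishes; pool += (1, 0) = (5, 7)
(3) Precisely 6 of the possible complete orderings are safe sequences.


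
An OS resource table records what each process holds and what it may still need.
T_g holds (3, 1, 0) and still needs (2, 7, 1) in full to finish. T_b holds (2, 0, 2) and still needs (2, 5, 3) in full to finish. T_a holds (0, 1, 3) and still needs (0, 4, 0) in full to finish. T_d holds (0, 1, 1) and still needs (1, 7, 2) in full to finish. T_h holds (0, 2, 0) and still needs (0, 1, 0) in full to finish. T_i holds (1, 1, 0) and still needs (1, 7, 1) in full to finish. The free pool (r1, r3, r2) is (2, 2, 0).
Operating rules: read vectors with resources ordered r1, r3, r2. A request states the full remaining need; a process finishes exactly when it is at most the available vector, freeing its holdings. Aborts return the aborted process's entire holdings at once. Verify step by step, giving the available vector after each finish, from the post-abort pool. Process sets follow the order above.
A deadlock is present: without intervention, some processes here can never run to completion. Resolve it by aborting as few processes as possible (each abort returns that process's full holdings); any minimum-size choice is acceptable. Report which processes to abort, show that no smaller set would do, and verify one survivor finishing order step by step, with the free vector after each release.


Minimum abort set: T_g and T_i.
Key observation: aborting T_g and T_i returns (4, 2, 0), and T_d — hopeless before — runs at step 4 with the returned capacity in the pool.
No one abort is enough; case by case: T_g alone leaves T_d blocked (short on r3); T_b alone leaves T_g blocked (short on r3); T_a alone leaves T_g blocked (short on r3); T_d alone leaves T_g blocked (short on r3); T_h alone leaves T_g blocked (short on r3); T_i alone leaves T_g blocked (short on r3).
The survivors complete as T_a, T_b, T_h, T_d. Verifying each step (starting from the post-abort pool):
  pool = (6, 4, 0)
  run T_a (needs (0, 4, 0), free (6, 4, 0)); after release of (0, 1, 3) the pool is (6, 5, 3)
  run T_b (needs (2, 5, 3), free (6, 5, 3)); after release of (2, 0, 2) the pool is (8, 5, 5)
  run T_h (needs (0, 1, 0), free (8, 5, 5)); after release of (0, 2, 0) the pool is (8, 7, 5)
  run T_d (needs (1, 7, 2), free (8, 7, 5)); after release of (0, 1, 1) the pool is (8, 8, 6)


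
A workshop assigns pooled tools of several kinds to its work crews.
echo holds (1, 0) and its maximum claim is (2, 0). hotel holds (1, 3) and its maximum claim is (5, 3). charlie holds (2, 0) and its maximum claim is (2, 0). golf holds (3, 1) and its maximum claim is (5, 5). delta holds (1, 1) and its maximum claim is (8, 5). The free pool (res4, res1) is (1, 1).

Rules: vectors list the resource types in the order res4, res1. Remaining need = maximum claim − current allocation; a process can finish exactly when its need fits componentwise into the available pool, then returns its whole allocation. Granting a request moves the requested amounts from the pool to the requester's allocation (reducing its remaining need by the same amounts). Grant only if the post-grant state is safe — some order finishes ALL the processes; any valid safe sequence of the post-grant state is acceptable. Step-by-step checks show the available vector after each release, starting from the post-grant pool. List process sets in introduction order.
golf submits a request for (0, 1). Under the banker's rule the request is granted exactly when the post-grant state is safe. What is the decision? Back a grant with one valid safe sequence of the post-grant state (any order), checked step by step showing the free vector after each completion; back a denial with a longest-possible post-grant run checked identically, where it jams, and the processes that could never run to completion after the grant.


GRANT — the state after the grant stays safe, e.g. via charlie, echo, hotel, golf, delta.
Key observation: post-grant, (1, 0) remains, and an order beginning with charlie completes everyone.
Step-by-step check of the post-grant state:
  pool = (1, 0)
  charlie: need (0, 0) fits (1, 0); releases (2, 0), pool now (3, 0)
  echo: need (1, 0) fits (3, 0); releases (1, 0), pool now (4, 0)
  hotel: need (4, 0) fits (4, 0); releases (1, 3), pool now (5, 3)
  golf: need (2, 3) fits (5, 3); releases (3, 2), pool now (8, 5)
  delta: need (7, 4) fits (8, 5); releases (1, 1), pool now (9, 6)


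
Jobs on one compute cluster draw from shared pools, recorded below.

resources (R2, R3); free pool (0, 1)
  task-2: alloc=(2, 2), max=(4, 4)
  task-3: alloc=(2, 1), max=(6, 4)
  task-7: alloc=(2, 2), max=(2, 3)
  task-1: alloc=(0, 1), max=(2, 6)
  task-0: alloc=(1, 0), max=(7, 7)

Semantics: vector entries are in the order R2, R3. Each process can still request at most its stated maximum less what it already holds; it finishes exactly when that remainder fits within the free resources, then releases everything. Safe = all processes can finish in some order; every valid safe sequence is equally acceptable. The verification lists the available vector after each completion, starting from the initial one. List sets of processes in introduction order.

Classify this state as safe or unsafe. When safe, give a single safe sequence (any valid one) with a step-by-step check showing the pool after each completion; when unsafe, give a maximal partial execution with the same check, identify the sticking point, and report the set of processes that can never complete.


SAFE. One safe sequence: task-7, task-2, task-1, task-3, task-0.
Key observation: the first exact fit in this order is task-7 — it needs (0, 1) with (0, 1) free, meeting a requested resource to the last unit.
Check, step by step:
  pool = (0, 1)
  run task-7 (needs (0, 1), free (0, 1)); after release of (2, 2) the pool is (2, 3)
  run task-2 (needs (2, 2), free (2, 3)); after release of (2, 2) the pool is (4, 5)
  run task-1 (needs (2, 5), free (4, 5)); after release of (0, 1) the pool is (4, 6)
  run task-3 (needs (4, 3), free (4, 6)); after release of (2, 1) the pool is (6, 7)
  run task-0 (needs (6, 7), free (6, 7)); after release of (1, 0) the pool is (7, 7)


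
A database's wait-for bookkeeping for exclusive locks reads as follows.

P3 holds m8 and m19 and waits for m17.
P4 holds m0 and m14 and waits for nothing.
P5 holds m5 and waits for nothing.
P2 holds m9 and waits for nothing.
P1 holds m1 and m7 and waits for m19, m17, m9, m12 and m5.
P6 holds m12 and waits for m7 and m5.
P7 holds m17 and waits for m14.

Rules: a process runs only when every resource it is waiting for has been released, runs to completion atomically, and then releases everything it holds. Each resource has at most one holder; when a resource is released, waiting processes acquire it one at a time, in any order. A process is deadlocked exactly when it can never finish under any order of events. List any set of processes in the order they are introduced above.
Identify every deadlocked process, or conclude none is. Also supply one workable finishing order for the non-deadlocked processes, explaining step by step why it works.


The deadlocked set is P1 and P6.
Key observation: the loop P1 -> P6 -> P1 blocks itself forever; no other process is dragged down with it.
The rest can finish in the order P2, P5, P4, P7, P3.
Walking it through:
  P2: no waits; runs immediately, freeing m9
  P5: no waits; runs immediately, freeing m5
  P4: no waits; runs immediately, freeing m0 and m14
  P7 waits on m14 — all released -> runs and releases m17
  P3 waits on m17 — all released -> runs and releases m8 and m19


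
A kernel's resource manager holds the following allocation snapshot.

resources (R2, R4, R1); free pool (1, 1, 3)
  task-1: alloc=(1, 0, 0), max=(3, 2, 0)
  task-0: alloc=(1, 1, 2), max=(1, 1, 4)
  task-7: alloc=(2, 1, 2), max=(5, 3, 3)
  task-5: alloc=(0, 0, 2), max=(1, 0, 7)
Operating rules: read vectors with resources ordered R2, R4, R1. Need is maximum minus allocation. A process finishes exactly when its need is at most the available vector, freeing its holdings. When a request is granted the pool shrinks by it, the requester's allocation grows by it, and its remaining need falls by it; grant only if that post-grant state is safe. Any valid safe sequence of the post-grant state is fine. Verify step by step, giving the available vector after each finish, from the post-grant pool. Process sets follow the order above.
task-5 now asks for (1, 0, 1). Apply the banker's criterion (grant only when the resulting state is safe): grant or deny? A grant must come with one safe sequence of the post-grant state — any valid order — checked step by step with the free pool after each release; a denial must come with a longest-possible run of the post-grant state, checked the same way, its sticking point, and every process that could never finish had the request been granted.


GRANT — the state after the grant stays safe, e.g. via task-0, task-5, task-1, task-7.
Key observation: (0, 1, 2) free after granting still covers task-0 first, and each release covers the next.
Verifying the post-grant state step by step:
  pool = (0, 1, 2)
  task-0: need (0, 0, 2) fits (0, 1, 2); releases (1, 1, 2), pool now (1, 2, 4)
  task-5: need (0, 0, 4) fits (1, 2, 4); releases (1, 0, 3), pool now (2, 2, 7)
  task-1: need (2, 2, 0) fits (2, 2, 7); releases (1, 0, 0), pool now (3, 2, 7)
  task-7: need (3, 2, 1) fits (3, 2, 7); releases (2, 1, 2), pool now (5, 3, 9)


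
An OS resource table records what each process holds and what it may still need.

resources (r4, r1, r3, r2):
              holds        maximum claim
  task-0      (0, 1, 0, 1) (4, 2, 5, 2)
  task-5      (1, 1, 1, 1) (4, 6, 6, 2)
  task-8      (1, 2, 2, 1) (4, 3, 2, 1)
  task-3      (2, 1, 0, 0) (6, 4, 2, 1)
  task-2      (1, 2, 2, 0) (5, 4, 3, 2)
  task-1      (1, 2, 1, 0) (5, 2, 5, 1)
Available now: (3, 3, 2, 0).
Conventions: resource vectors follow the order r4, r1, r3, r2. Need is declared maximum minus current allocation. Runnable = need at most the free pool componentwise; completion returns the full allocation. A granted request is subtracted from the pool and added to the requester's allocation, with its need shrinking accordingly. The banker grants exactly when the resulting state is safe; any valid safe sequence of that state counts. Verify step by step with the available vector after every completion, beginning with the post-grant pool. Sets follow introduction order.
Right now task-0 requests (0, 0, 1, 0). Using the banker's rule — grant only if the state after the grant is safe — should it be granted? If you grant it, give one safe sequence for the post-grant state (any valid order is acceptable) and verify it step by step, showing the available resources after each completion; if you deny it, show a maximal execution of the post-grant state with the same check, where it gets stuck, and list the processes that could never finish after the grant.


DENY — the pretend-granted state is unsafe.
Key observation: after task-8, task-3 the pool peaks at (6, 6, 3, 1), and each blocked process is short somewhere: task-0 on r3; task-5 on r3; task-2 on r2; task-1 on r3.
After a pretend grant, a maximal execution: task-8, task-3 — then nothing else fits. Step-by-step check:
  pool = (3, 3, 1, 0)
  run task-8 (needs (3, 1, 0, 0), free (3, 3, 1, 0)); after release of (1, 2, 2, 1) the pool is (4, 5, 3, 1)
  run task-3 (needs (4, 3, 2, 1), free (4, 5, 3, 1)); after release of (2, 1, 0, 0) the pool is (6, 6, 3, 1)
  task-0 still needs (4, 1, 4, 1) but only (6, 6, 3, 1) is free — short on r3
  task-5 still needs (3, 5, 5, 1) but only (6, 6, 3, 1) is free — short on r3
  task-2 still needs (4, 2, 1, 2) but only (6, 6, 3, 1) is free — short on r2
  task-1 still needs (4, 0, 4, 1) but only (6, 6, 3, 1) is free — short on r3
Processes that could never finish after the grant: task-0, task-5, task-2 and task-1.
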